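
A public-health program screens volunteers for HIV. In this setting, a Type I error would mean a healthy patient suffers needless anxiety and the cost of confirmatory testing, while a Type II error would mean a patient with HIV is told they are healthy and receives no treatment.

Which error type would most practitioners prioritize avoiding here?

The Type II consequence (a patient with HIV is told they are healthy and receives no treatment) is more severe than the Type I consequence (a healthy patient suffers needless anxiety and the cost of confirmatory testing).

Type II error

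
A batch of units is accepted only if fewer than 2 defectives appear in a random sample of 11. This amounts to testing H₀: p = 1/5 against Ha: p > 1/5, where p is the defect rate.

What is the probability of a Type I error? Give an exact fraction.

α = P(reject H₀ | H₀ true) = P(S ≥ 2 | p = 1/5), S ~ Binomial(11, 1/5).
Computing the lower-tail complement: 1 − 3145728/9765625 = 6619897/9765625.

6619897/9765625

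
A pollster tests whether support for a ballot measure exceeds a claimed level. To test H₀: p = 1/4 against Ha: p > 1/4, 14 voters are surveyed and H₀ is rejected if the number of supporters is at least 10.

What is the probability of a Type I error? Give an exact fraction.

Under H₀, Y ~ Binomial(14, 1/4), and α = P(Y ≥ 10).
Adding the binomial terms for j = 10 through 14 with p = 1/4 yields 91771/268435456.

91771/268435456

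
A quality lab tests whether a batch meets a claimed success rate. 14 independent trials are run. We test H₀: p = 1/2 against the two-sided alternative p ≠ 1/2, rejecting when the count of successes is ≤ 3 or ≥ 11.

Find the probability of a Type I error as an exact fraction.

α = P(S ≤ 3 or S ≥ 11 | p = 1/2), S ~ Binomial(14, 1/2).
The two tails are symmetric, so α = 2·(1 + 14 + 91 + 364)/2^14 = 940/16384 = 235/4096.

235/4096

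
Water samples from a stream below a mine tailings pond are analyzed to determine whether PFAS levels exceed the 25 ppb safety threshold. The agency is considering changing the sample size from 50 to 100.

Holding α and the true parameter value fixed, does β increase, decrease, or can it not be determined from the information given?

Increasing n separates the H₀ and Ha sampling distributions, so under Ha fewer outcomes land in the acceptance region.

It decreases.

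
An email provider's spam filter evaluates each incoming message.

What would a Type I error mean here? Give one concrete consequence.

A Type I error would mean concluding that the message is spam when in fact the message is legitimate (not spam). Consequence: a legitimate email — possibly an important one — is hidden in the spam folder.

With the conventional null hypothesis that the message is legitimate (not spam):
A Type I error is rejecting H₀ when H₀ is true.
Here that means sending the message to the spam folder when actually the message is legitimate (not spam).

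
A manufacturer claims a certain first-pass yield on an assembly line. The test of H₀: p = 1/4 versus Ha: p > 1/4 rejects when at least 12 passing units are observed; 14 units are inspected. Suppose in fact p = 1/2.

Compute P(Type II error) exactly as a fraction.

A Type II error is failing to reject when Ha holds: with p = 1/2, β = P(K ≤ 11).
Summing C(14,j)·(1/2)^j·(1/2)^{14-j} for j = 0..11 gives 8139/8192.

8139/8192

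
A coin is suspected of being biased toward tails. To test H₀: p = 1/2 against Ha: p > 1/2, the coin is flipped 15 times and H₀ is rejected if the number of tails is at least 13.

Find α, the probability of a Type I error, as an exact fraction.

α = P(reject H₀ | H₀ true) = P(S ≥ 13 | p = 1/2), with S ~ Binomial(15, 1/2).
Summing the upper tail: (105 + 15 + 1) / 2^15 = 121/32768.

121/32768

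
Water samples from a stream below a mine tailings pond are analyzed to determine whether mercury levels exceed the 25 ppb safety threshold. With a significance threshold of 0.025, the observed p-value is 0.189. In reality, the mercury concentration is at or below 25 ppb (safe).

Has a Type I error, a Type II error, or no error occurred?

Neither — the decision is correct.

The conventional null hypothesis is that the mercury concentration is at or below 25 ppb (safe).
Since p = 0.189 ≥ α = 0.025, H₀ is not rejected.
H₀ is true (actually the mercury concentration is at or below 25 ppb (safe)).
The decision matches the true state — no error.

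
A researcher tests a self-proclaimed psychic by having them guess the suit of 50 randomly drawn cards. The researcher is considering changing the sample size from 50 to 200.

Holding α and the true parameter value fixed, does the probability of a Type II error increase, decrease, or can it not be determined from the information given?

It decreases.

Increasing n separates the H₀ and Ha sampling distributions, so under Ha fewer outcomes land in the acceptance region.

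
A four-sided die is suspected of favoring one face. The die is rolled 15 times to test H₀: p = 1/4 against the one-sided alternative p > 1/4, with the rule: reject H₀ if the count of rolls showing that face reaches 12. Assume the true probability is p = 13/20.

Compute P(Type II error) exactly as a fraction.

β = P(fail to reject H₀ | Ha true) = P(S ≤ 11 | p = 13/20), S ~ Binomial(15, 13/20).
Adding the binomial probabilities P(S=0)+…+P(S=11) at p = 13/20 gives 6777270377107586237/8192000000000000000.

6777270377107586237/8192000000000000000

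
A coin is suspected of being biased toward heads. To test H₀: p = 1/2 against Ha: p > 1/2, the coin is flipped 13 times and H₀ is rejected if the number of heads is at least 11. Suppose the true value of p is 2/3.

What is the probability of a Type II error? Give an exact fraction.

Under the alternative p = 2/3, X ~ Binomial(13, 2/3); β is the probability the test does not reject, P(X < 11).
Summing C(13,j)·(2/3)^j·(1/3)^{13-j} for j = 0..10 gives 50857/59049.

50857/59049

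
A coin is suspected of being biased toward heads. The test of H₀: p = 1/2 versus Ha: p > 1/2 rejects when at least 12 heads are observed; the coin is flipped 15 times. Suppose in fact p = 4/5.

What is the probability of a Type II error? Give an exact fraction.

Under the alternative p = 4/5, S ~ Binomial(15, 4/5); β is the probability the test does not reject, P(S < 12).
Summing C(15,j)·(4/5)^j·(1/5)^{15-j} for j = 0..11 gives 10737240461/30517578125.

10737240461/30517578125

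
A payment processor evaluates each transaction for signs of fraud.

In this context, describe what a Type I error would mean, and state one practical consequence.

With the conventional null hypothesis that the transaction is legitimate:
A Type I error is rejecting H₀ when H₀ is true.
Here that means blocking the transaction and freezing the card when actually the transaction is legitimate.

A Type I error would mean concluding that the transaction is fraudulent when in fact the transaction is legitimate. Consequence: a legitimate purchase is declined and the customer's card is frozen.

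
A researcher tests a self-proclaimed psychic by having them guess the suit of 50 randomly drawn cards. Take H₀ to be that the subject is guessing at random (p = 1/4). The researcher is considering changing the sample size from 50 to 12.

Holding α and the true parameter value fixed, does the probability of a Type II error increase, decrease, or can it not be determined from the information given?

It increases.

A smaller sample increases the standard error, so the sampling distributions under H₀ and Ha overlap more.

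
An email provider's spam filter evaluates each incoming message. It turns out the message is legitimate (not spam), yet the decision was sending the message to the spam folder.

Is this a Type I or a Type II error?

Type I error

The null hypothesis here is that the message is legitimate (not spam).
'Sending the message to the spam folder' corresponds to rejecting H₀.
H₀ was rejected but H₀ is true — a Type I error (false positive).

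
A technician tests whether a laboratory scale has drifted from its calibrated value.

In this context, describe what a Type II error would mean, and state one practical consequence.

A Type II error would mean concluding that the instrument is correctly calibrated (or at least failing to establish that the instrument has drifted out of calibration) when in fact the instrument has drifted out of calibration. Consequence: an out-of-calibration instrument continues producing bad measurements.

With the conventional null hypothesis that the instrument is correctly calibrated:
A Type II error is failing to reject H₀ when H₀ is false.
Here that means leaving the instrument in service when actually the instrument has drifted out of calibration.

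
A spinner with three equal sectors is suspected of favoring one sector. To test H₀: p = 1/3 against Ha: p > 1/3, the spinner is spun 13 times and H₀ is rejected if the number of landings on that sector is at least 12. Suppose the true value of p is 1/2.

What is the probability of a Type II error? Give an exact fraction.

β = P(fail to reject H₀ | Ha true) = P(K ≤ 11 | p = 1/2), K ~ Binomial(13, 1/2).
Equivalently, β = 1 − P(K ≥ 12) = 4089/4096.

4089/4096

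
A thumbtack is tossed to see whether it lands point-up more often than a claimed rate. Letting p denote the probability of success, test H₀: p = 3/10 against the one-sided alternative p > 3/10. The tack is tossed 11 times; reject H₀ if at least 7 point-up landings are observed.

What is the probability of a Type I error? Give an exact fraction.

216191511/10000000000

The Type I error probability is α = P(Y ≥ 7) computed under H₀, where Y ~ Binomial(11, 3/10).
P(Y ≥ 7) = Σ_{j=7}^{11} C(11,j)·(3/10)^j·(7/10)^{11-j} = 216191511/10000000000.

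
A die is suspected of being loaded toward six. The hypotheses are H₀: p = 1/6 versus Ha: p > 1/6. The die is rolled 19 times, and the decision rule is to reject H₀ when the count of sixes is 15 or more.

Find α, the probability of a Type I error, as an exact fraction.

212333/50779978334208

Under H₀, S ~ Binomial(19, 1/6), and α = P(S ≥ 15).
P(S ≥ 15) = Σ_{j=15}^{19} C(19,j)·(1/6)^j·(5/6)^{19-j} = 212333/50779978334208.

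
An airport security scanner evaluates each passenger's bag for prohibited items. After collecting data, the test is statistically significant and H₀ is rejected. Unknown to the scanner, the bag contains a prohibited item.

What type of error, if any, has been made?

Neither — the decision is correct.

The conventional null hypothesis here is that the bag contains no prohibited items.
The test rejected a false H₀ — the decision matches the true state.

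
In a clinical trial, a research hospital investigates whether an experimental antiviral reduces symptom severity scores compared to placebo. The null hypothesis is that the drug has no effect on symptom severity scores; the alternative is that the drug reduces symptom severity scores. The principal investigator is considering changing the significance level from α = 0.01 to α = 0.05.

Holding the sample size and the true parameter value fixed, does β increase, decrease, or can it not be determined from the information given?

A larger α widens the rejection region, so when the alternative is true more outcomes lead to rejection — failing to reject becomes less likely.

It decreases.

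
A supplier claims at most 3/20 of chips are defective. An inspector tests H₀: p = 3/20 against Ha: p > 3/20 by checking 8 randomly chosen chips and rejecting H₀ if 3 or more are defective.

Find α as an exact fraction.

The significance level is the probability, assuming p = 3/20, of seeing 3 or more defectives in 8 draws.
Computing the lower-tail complement: 1 − 22906552981/25600000000 = 2693447019/25600000000.

2693447019/25600000000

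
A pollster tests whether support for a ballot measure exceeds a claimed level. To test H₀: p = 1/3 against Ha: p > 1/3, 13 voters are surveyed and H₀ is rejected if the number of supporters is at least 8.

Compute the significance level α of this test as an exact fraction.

Under H₀, X ~ Binomial(13, 1/3), and α = P(X ≥ 8).
P(X ≥ 8) = Σ_{j=8}^{13} C(13,j)·(1/3)^j·(2/3)^{13-j} = 6139/177147.

6139/177147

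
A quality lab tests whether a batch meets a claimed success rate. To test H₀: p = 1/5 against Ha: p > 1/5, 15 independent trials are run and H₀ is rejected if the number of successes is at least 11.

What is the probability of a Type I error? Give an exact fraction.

380301/30517578125

α = P(reject H₀ | H₀ true) = P(Y ≥ 11 | p = 1/5), with Y ~ Binomial(15, 1/5).
P(Y ≥ 11) = Σ_{j=11}^{15} C(15,j)·(1/5)^j·(4/5)^{15-j} = 380301/30517578125.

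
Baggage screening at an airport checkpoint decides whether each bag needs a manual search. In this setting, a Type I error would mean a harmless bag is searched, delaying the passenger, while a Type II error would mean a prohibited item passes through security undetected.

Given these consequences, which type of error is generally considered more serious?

The Type II consequence (a prohibited item passes through security undetected) is more severe than the Type I consequence (a harmless bag is searched, delaying the passenger).

Type II error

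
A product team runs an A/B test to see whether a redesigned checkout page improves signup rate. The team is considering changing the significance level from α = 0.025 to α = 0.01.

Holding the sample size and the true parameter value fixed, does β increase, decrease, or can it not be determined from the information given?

A smaller α moves the rejection region further into the tail. With the alternative true, more outcomes now fall outside the rejection region, so failing to reject becomes more likely.

It increases.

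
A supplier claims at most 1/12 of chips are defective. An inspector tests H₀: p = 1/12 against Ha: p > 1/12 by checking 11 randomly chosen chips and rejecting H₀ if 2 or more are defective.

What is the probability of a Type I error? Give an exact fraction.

86192514733/371504185344

The significance level is the probability, assuming p = 1/12, of seeing 2 or more defectives in 11 draws.
α = 1 − P(K ≤ 1) = 1 − 285311670611/371504185344 = 86192514733/371504185344.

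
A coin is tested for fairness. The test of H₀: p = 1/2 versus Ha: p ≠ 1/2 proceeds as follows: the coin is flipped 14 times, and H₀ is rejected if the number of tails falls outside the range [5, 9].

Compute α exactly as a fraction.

The significance level is the null-hypothesis probability of the rejection region {≤4} ∪ {≥10}.
Each tail has probability (1 + 14 + 91 + 364 + 1001)/16384; doubling gives α = 2942/16384 = 1471/8192.

1471/8192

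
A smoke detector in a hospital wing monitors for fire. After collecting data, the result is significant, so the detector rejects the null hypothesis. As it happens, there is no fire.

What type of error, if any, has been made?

The conventional null hypothesis here is that there is no fire.
H₀ was rejected, but H₀ is actually true.
Rejecting a true null hypothesis is a Type I error (false positive).

Type I error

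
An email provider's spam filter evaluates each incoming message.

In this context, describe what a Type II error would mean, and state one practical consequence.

A Type II error would mean concluding that the message is legitimate (not spam) (or at least failing to establish that the message is spam) when in fact the message is spam. Consequence: spam reaches the user's inbox.

With the conventional null hypothesis that the message is legitimate (not spam):
A Type II error is failing to reject H₀ when H₀ is false.
Here that means delivering the message to the inbox when actually the message is spam.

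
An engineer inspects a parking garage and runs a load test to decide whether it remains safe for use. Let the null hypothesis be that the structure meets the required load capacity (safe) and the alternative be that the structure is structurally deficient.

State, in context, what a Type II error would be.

A Type II error is failing to reject H₀ when H₀ is false.
Here that means keeping the structure open when actually the structure is structurally deficient.

A Type II error would mean concluding that the structure meets the required load capacity (safe) (or at least failing to establish that the structure is structurally deficient) when in fact the structure is structurally deficient.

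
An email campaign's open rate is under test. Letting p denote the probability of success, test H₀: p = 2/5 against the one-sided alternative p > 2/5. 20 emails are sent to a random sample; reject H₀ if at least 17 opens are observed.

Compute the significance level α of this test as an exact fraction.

4515168256/95367431640625

Under H₀, X ~ Binomial(20, 2/5), and α = P(X ≥ 17).
Adding the binomial terms for j = 17 through 20 with p = 2/5 yields 4515168256/95367431640625.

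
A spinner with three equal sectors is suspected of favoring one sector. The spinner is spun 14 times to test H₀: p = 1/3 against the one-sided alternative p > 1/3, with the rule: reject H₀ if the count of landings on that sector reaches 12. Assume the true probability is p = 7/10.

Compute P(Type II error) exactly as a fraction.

41958212136219/50000000000000

Under the alternative p = 7/10, S ~ Binomial(14, 7/10); β is the probability the test does not reject, P(S < 12).
Adding the binomial probabilities P(S=0)+…+P(S=11) at p = 7/10 gives 41958212136219/50000000000000.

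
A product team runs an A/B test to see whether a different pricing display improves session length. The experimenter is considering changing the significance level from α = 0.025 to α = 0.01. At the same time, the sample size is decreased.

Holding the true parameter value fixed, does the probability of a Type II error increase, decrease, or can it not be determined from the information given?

Tightening α shrinks the rejection region. When Ha holds, fewer sample outcomes clear the stricter threshold, so more fall in the acceptance region. A smaller sample increases the standard error, so the sampling distributions under H₀ and Ha overlap more. Both changes push β in the same direction.

It increases.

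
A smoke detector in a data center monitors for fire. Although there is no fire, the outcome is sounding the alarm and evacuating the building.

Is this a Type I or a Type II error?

The null hypothesis here is that there is no fire.
'Sounding the alarm and evacuating the building' corresponds to rejecting H₀.
H₀ was rejected but H₀ is true — a Type I error (false positive).

Type I error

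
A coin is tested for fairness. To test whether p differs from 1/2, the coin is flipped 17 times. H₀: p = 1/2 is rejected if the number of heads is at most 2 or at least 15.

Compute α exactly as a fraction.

77/32768

α = P(Y ≤ 2 or Y ≥ 15 | p = 1/2), Y ~ Binomial(17, 1/2).
By symmetry, α = 2·P(Y ≤ 2) = 2·(1 + 17 + 136)/131072 = 308/131072 = 77/32768.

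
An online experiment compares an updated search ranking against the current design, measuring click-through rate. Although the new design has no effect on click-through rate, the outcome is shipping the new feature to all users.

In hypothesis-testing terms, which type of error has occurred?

The null hypothesis here is that the new design has no effect on click-through rate.
'Shipping the new feature to all users' corresponds to rejecting H₀.
H₀ was rejected but H₀ is true — a Type I error (false positive).

Type I error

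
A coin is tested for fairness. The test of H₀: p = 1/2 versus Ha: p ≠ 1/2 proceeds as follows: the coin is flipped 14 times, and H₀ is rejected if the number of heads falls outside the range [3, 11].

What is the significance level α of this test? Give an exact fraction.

The significance level is the null-hypothesis probability of the rejection region {≤2} ∪ {≥12}.
The two tails are symmetric, so α = 2·(1 + 14 + 91)/2^14 = 212/16384 = 53/4096.

53/4096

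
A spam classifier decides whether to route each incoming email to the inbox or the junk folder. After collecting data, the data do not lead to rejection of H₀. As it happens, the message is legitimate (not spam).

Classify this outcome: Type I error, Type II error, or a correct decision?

No error — this is a correct decision.

The conventional null hypothesis here is that the message is legitimate (not spam).
The test retained a true H₀ — the decision matches the true state.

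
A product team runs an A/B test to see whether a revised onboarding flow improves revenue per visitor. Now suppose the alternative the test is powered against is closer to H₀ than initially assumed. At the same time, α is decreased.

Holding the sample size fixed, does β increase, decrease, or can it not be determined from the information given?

It increases.

A smaller departure from H₀ means the test statistic under Ha is distributed closer to where it would be under H₀; rejection becomes less likely. Tightening α shrinks the rejection region. When Ha holds, fewer sample outcomes clear the stricter threshold, so more fall in the acceptance region. Both changes push β in the same direction.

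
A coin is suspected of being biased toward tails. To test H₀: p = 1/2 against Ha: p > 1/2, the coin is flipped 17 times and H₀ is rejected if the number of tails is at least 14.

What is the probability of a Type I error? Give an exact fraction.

417/65536

The Type I error probability is α = P(Y ≥ 14) computed under H₀, where Y ~ Binomial(17, 1/2).
That's C(17,14) + C(17,15) + C(17,16) + C(17,17) over 2^17, i.e. (680 + 136 + 17 + 1)/131072 = 834/131072 = 417/65536.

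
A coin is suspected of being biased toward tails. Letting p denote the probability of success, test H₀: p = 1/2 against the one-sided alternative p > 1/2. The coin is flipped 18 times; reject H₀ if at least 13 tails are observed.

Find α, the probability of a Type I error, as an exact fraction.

Under H₀, S ~ Binomial(18, 1/2), and α = P(S ≥ 13).
Summing the upper tail: (8568 + 3060 + 816 + 153 + 18 + 1) / 2^18 = 12616/262144 = 1577/32768.

1577/32768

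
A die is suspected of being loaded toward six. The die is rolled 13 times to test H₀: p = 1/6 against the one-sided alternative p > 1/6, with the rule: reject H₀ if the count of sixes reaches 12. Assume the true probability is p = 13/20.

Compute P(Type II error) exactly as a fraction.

9937124893407747/10240000000000000

Under the alternative p = 13/20, K ~ Binomial(13, 13/20); β is the probability the test does not reject, P(K < 12).
Summing C(13,j)·(13/20)^j·(7/20)^{13-j} for j = 0..11 gives 9937124893407747/10240000000000000.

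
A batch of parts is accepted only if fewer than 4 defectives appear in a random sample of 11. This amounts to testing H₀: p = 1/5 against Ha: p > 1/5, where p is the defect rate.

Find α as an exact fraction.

The significance level is the probability, assuming p = 1/5, of seeing 4 or more defectives in 11 draws.
Via the complement, α = 1 − Σ_{j=0}^{3} C(11,j)(1/5)^j(4/5)^{11-j} = 12589/78125.

12589/78125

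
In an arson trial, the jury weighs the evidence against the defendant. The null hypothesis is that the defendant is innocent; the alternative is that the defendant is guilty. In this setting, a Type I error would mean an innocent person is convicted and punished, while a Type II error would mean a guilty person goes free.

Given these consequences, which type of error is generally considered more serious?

The Type I consequence (an innocent person is convicted and punished) is more severe than the Type II consequence (a guilty person goes free).

Type I error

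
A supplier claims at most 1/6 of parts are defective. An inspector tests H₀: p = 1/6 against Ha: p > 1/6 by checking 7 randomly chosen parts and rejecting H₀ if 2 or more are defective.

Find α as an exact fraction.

7703/23328

Under H₀, S ~ Binomial(7, 1/6); the Type I error rate is P(S ≥ 2).
α = 1 − P(S ≤ 1) = 1 − 15625/23328 = 7703/23328.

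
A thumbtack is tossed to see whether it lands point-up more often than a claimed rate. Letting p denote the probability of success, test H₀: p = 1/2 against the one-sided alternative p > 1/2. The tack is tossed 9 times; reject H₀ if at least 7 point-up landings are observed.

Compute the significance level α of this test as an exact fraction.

α = P(reject H₀ | H₀ true) = P(S ≥ 7 | p = 1/2), with S ~ Binomial(9, 1/2).
That's C(9,7) + C(9,8) + C(9,9) over 2^9, i.e. (36 + 9 + 1)/512 = 46/512 = 23/256.

23/256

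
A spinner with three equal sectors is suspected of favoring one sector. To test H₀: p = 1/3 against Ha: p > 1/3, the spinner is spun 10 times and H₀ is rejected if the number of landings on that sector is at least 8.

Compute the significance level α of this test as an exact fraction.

67/19683

α = P(reject H₀ | H₀ true) = P(X ≥ 8 | p = 1/3), with X ~ Binomial(10, 1/3).
Summing C(10,j)(1/3)^j(2/3)^{10−j} for j = 8,…,10 gives 67/19683.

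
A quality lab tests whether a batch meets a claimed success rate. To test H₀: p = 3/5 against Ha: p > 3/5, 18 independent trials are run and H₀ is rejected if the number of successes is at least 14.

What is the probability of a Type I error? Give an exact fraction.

71844977349/762939453125

The Type I error probability is α = P(K ≥ 14) computed under H₀, where K ~ Binomial(18, 3/5).
Summing C(18,j)(3/5)^j(2/5)^{18−j} for j = 14,…,18 gives 71844977349/762939453125.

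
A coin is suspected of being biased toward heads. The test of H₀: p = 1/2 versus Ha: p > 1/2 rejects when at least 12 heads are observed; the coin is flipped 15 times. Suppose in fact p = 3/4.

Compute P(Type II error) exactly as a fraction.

β = P(fail to reject H₀ | Ha true) = P(K ≤ 11 | p = 3/4), K ~ Binomial(15, 3/4).
Summing C(15,j)·(3/4)^j·(1/4)^{15-j} for j = 0..11 gives 144609703/268435456.

144609703/268435456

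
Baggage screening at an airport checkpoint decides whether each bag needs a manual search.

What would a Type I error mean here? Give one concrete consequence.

A Type I error would mean concluding that the bag contains a prohibited item when in fact the bag contains no prohibited items. Consequence: a harmless bag is searched, delaying the passenger.

With the conventional null hypothesis that the bag contains no prohibited items:
A Type I error is rejecting H₀ when H₀ is true.
Here that means flagging the bag for a manual search when actually the bag contains no prohibited items.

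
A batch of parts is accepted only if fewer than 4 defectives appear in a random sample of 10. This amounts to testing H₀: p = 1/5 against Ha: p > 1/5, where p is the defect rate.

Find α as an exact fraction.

1180409/9765625

Under H₀, Y ~ Binomial(10, 1/5); the Type I error rate is P(Y ≥ 4).
Via the complement, α = 1 − Σ_{j=0}^{3} C(10,j)(1/5)^j(4/5)^{10-j} = 1180409/9765625.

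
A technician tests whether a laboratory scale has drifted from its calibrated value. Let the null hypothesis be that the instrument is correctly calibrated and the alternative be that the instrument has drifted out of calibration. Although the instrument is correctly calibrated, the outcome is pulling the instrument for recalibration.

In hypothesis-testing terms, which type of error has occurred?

Type I error

'Pulling the instrument for recalibration' corresponds to rejecting H₀.
H₀ was rejected but H₀ is true — a Type I error (false positive).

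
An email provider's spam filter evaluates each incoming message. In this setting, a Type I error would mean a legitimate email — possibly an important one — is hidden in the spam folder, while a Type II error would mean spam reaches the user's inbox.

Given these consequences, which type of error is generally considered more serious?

Type I error

The Type I consequence (a legitimate email — possibly an important one — is hidden in the spam folder) is more severe than the Type II consequence (spam reaches the user's inbox).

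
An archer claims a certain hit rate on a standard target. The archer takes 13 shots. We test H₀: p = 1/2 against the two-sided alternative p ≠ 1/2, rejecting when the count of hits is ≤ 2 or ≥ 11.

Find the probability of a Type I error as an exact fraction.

23/1024

Under H₀, Y ~ Binomial(13, 1/2); α is the probability of landing in either tail, P(Y ≤ 2) + P(Y ≥ 11).
By symmetry, α = 2·P(Y ≤ 2) = 2·(1 + 13 + 78)/8192 = 184/8192 = 23/1024.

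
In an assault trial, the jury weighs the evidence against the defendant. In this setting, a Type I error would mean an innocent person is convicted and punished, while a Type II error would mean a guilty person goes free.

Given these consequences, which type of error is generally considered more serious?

Type I error

The Type I consequence (an innocent person is convicted and punished) is more severe than the Type II consequence (a guilty person goes free).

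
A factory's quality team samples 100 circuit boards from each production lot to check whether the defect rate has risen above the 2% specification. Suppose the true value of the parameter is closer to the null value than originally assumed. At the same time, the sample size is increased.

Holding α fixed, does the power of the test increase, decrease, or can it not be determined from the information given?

Cannot be determined from the information given.

The first change alone would make β increase; the second alone would make β decrease. Which effect dominates depends on the magnitudes, which are not given.
Since power = 1 − β, the effect on power is likewise indeterminate.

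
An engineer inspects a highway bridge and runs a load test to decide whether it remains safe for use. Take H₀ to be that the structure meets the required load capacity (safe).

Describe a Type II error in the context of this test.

A Type II error would mean concluding that the structure meets the required load capacity (safe) (or at least failing to establish that the structure is structurally deficient) when in fact the structure is structurally deficient.

A Type II error is failing to reject H₀ when H₀ is false.
Here that means keeping the structure open when actually the structure is structurally deficient.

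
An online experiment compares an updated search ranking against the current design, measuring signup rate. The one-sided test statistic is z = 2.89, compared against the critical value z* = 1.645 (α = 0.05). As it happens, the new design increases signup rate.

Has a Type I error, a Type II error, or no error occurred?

Neither — the decision is correct.

The conventional null hypothesis is that the new design has no effect on signup rate.
Since z = 2.89 > z* = 1.645, H₀ is rejected.
H₀ is false (actually the new design increases signup rate).
The decision matches the true state — no error.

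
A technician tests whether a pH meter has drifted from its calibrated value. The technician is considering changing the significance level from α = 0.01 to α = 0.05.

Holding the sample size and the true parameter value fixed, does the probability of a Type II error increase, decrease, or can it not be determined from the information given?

Relaxing α lowers the evidence threshold; under Ha, outcomes that previously fell short now trigger rejection.

It decreases.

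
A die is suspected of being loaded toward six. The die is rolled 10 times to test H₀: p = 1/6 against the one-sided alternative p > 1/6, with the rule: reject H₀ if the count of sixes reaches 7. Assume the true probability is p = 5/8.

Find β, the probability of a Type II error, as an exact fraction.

Under the alternative p = 5/8, X ~ Binomial(10, 5/8); β is the probability the test does not reject, P(X < 7).
Summing C(10,j)·(5/8)^j·(3/8)^{10-j} for j = 0..6 gives 148513581/268435456.

148513581/268435456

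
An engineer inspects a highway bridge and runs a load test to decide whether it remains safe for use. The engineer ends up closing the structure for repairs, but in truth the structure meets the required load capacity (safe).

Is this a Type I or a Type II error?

The null hypothesis here is that the structure meets the required load capacity (safe).
'Closing the structure for repairs' corresponds to rejecting H₀.
H₀ was rejected but H₀ is true — a Type I error (false positive).

Type I error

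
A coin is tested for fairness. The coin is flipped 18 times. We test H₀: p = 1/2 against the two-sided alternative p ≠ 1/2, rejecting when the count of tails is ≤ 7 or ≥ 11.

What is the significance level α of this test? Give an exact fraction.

15751/32768

α = P(Y ≤ 7 or Y ≥ 11 | p = 1/2), Y ~ Binomial(18, 1/2).
By symmetry, α = 2·P(Y ≤ 7) = 2·(1 + 18 + 153 + 816 + 3060 + 8568 + 18564 + 31824)/262144 = 126008/262144 = 15751/32768.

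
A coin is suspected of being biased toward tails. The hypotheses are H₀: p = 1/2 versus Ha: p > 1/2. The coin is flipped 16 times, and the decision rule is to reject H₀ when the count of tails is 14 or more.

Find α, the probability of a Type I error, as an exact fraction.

137/65536

α = P(reject H₀ | H₀ true) = P(S ≥ 14 | p = 1/2), with S ~ Binomial(16, 1/2).
That's C(16,14) + C(16,15) + C(16,16) over 2^16, i.e. (120 + 16 + 1)/65536 = 137/65536.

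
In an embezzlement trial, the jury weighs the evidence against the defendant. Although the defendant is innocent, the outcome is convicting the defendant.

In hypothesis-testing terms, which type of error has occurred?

Type I error

The null hypothesis here is that the defendant is innocent.
'Convicting the defendant' corresponds to rejecting H₀.
H₀ was rejected but H₀ is true — a Type I error (false positive).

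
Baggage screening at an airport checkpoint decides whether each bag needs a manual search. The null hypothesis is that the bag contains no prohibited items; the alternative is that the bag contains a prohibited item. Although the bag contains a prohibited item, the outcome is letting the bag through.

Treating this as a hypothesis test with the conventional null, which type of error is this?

Type II error

'Letting the bag through' corresponds to failing to reject H₀.
H₀ was not rejected but H₀ is false — a Type II error (false negative).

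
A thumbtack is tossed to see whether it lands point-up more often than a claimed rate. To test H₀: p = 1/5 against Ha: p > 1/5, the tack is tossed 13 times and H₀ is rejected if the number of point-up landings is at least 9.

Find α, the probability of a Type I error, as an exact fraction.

40529/244140625

Under H₀, S ~ Binomial(13, 1/5), and α = P(S ≥ 9).
Summing C(13,j)(1/5)^j(4/5)^{13−j} for j = 9,…,13 gives 40529/244140625.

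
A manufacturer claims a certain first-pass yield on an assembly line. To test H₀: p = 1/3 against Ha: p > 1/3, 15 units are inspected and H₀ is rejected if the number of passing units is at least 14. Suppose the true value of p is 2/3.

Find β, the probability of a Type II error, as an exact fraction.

β = P(fail to reject H₀ | Ha true) = P(Y ≤ 13 | p = 2/3), Y ~ Binomial(15, 2/3).
Summing C(15,j)·(2/3)^j·(1/3)^{15-j} for j = 0..13 gives 14070379/14348907.

14070379/14348907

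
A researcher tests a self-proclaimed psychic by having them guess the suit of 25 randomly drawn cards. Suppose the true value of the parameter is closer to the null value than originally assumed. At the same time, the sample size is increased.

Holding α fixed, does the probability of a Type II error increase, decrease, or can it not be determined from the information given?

Cannot be determined from the information given.

The first change alone would make β increase; the second alone would make β decrease. Which effect dominates depends on the magnitudes, which are not given.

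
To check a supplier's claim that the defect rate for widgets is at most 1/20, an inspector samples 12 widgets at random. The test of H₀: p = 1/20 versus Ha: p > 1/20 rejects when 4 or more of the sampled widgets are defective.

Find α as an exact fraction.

1832061525793/819200000000000

The significance level is the probability, assuming p = 1/20, of seeing 4 or more defectives in 12 draws.
Via the complement, α = 1 − Σ_{j=0}^{3} C(12,j)(1/20)^j(19/20)^{12-j} = 1832061525793/819200000000000.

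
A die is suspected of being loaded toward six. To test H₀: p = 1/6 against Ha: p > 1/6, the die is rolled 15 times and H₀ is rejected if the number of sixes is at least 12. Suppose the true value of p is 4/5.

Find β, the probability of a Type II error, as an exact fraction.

10737240461/30517578125

A Type II error is failing to reject when Ha holds: with p = 4/5, β = P(S ≤ 11).
Summing C(15,j)·(4/5)^j·(1/5)^{15-j} for j = 0..11 gives 10737240461/30517578125.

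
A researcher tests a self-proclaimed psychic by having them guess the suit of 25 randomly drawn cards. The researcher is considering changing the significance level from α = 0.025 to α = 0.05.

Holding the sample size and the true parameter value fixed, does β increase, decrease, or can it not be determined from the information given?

It decreases.

Relaxing α lowers the evidence threshold; under Ha, outcomes that previously fell short now trigger rejection.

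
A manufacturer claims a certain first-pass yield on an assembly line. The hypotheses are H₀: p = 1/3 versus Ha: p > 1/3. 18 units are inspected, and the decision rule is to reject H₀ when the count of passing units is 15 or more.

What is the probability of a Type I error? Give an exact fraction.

α = P(reject H₀ | H₀ true) = P(S ≥ 15 | p = 1/3), with S ~ Binomial(18, 1/3).
Adding the binomial terms for j = 15 through 18 with p = 1/3 yields 7177/387420489.

7177/387420489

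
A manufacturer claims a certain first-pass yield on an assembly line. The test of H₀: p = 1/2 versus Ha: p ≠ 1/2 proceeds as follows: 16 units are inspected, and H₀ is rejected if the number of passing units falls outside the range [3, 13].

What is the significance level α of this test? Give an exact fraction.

137/32768

The significance level is the null-hypothesis probability of the rejection region {≤2} ∪ {≥14}.
Each tail has probability (1 + 16 + 120)/65536; doubling gives α = 274/65536 = 137/32768.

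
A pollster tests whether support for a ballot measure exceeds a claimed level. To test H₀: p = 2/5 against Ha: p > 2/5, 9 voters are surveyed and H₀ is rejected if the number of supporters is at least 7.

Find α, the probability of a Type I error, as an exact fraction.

48896/1953125

Under H₀, X ~ Binomial(9, 2/5), and α = P(X ≥ 7).
Summing C(9,j)(2/5)^j(3/5)^{9−j} for j = 7,…,9 gives 48896/1953125.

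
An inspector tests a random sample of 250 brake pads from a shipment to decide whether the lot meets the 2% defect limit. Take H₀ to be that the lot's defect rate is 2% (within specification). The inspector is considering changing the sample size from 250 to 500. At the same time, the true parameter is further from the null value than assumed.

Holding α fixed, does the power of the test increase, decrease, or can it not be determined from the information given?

It increases.

A larger sample reduces the standard error, pulling the sampling distribution under Ha further from the non-rejection region. A larger true effect moves the Ha sampling distribution further from the H₀ critical value, making rejection more likely when Ha is true. Both changes push β in the same direction.
Since power = 1 − β and β decreases, power increases.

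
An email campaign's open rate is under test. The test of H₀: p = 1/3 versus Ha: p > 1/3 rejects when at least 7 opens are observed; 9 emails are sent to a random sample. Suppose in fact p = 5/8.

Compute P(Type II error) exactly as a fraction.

24101307/33554432

A Type II error is failing to reject when Ha holds: with p = 5/8, β = P(X ≤ 6).
Summing C(9,j)·(5/8)^j·(3/8)^{9-j} for j = 0..6 gives 24101307/33554432.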